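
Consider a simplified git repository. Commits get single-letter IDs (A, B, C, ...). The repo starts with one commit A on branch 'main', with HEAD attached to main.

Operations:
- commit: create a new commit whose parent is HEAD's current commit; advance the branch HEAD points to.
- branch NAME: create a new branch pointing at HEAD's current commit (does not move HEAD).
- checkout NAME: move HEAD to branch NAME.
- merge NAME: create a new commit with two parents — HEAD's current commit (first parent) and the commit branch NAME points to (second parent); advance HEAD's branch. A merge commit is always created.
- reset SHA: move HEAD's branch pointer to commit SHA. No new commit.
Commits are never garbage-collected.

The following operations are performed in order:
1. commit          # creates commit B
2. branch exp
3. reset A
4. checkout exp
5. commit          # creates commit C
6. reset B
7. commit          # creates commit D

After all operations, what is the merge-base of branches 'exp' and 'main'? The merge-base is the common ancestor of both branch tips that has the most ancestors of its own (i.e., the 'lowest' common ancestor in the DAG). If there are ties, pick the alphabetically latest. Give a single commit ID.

After op 1 (commit): HEAD=main@B [main=B]
After op 2 (branch): HEAD=main@B [exp=B main=B]
After op 3 (reset): HEAD=main@A [exp=B main=A]
After op 4 (checkout): HEAD=exp@B [exp=B main=A]
After op 5 (commit): HEAD=exp@C [exp=C main=A]
After op 6 (reset): HEAD=exp@B [exp=B main=A]
After op 7 (commit): HEAD=exp@D [exp=D main=A]
ancestors(exp=D): ['A', 'B', 'D']
ancestors(main=A): ['A']
common: ['A']

Answer: A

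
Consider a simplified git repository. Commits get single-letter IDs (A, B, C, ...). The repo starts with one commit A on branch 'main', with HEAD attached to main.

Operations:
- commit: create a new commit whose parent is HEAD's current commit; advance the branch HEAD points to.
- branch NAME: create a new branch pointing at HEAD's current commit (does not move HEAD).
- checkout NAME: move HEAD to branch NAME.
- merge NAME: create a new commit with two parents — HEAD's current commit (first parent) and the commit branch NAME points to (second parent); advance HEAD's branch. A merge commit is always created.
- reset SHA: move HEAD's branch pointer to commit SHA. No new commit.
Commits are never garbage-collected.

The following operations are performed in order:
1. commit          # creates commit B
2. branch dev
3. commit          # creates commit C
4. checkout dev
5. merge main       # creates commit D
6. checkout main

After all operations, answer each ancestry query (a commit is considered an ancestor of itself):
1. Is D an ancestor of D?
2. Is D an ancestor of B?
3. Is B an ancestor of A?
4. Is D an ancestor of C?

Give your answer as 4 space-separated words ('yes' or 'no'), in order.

Answer: yes no no no

Derivation:
After op 1 (commit): HEAD=main@B [main=B]
After op 2 (branch): HEAD=main@B [dev=B main=B]
After op 3 (commit): HEAD=main@C [dev=B main=C]
After op 4 (checkout): HEAD=dev@B [dev=B main=C]
After op 5 (merge): HEAD=dev@D [dev=D main=C]
After op 6 (checkout): HEAD=main@C [dev=D main=C]
ancestors(D) = {A,B,C,D}; D in? yes
ancestors(B) = {A,B}; D in? no
ancestors(A) = {A}; B in? no
ancestors(C) = {A,B,C}; D in? no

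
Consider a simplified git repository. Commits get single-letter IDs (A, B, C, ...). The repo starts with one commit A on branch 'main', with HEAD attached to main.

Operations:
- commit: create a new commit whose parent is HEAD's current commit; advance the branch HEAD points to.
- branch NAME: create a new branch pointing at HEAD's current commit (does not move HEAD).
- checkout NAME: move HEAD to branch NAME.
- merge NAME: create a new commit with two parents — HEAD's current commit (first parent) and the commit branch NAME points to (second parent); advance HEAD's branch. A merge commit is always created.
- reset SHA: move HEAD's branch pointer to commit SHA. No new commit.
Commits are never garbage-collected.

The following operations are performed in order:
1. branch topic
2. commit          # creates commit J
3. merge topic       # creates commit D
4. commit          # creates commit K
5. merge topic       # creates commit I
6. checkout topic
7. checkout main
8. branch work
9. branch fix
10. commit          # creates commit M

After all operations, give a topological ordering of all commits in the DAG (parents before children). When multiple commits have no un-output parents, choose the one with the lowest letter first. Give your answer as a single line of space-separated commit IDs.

After op 1 (branch): HEAD=main@A [main=A topic=A]
After op 2 (commit): HEAD=main@J [main=J topic=A]
After op 3 (merge): HEAD=main@D [main=D topic=A]
After op 4 (commit): HEAD=main@K [main=K topic=A]
After op 5 (merge): HEAD=main@I [main=I topic=A]
After op 6 (checkout): HEAD=topic@A [main=I topic=A]
After op 7 (checkout): HEAD=main@I [main=I topic=A]
After op 8 (branch): HEAD=main@I [main=I topic=A work=I]
After op 9 (branch): HEAD=main@I [fix=I main=I topic=A work=I]
After op 10 (commit): HEAD=main@M [fix=I main=M topic=A work=I]
commit A: parents=[]
commit D: parents=['J', 'A']
commit I: parents=['K', 'A']
commit J: parents=['A']
commit K: parents=['D']
commit M: parents=['I']

Answer: A J D K I M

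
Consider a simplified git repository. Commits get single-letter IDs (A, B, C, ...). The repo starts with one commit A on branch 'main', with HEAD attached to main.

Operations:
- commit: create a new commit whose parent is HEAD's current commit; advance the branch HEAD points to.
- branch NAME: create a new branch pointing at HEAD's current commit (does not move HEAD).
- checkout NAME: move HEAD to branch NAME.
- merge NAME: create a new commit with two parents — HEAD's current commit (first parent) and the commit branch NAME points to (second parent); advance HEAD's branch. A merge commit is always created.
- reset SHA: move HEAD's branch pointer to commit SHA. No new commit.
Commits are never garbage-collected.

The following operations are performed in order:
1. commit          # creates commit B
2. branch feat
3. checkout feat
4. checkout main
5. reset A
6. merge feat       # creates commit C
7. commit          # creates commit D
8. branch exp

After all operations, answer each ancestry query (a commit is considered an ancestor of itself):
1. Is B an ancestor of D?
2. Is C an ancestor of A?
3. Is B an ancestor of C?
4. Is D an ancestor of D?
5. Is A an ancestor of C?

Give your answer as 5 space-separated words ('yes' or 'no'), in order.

After op 1 (commit): HEAD=main@B [main=B]
After op 2 (branch): HEAD=main@B [feat=B main=B]
After op 3 (checkout): HEAD=feat@B [feat=B main=B]
After op 4 (checkout): HEAD=main@B [feat=B main=B]
After op 5 (reset): HEAD=main@A [feat=B main=A]
After op 6 (merge): HEAD=main@C [feat=B main=C]
After op 7 (commit): HEAD=main@D [feat=B main=D]
After op 8 (branch): HEAD=main@D [exp=D feat=B main=D]
ancestors(D) = {A,B,C,D}; B in? yes
ancestors(A) = {A}; C in? no
ancestors(C) = {A,B,C}; B in? yes
ancestors(D) = {A,B,C,D}; D in? yes
ancestors(C) = {A,B,C}; A in? yes

Answer: yes no yes yes yes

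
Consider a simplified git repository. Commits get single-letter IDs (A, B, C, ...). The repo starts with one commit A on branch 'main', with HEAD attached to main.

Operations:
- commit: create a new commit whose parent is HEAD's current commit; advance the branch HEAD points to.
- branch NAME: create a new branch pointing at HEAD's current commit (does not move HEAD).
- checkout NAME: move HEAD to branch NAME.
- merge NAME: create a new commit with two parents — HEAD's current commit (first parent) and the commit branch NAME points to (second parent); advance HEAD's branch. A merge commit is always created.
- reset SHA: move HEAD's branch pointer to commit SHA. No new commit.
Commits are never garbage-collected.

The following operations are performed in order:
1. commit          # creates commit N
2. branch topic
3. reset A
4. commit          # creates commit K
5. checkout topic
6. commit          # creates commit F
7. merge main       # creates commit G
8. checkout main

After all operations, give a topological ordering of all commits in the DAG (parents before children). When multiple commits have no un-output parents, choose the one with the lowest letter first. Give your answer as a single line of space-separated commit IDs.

Answer: A K N F G

Derivation:
After op 1 (commit): HEAD=main@N [main=N]
After op 2 (branch): HEAD=main@N [main=N topic=N]
After op 3 (reset): HEAD=main@A [main=A topic=N]
After op 4 (commit): HEAD=main@K [main=K topic=N]
After op 5 (checkout): HEAD=topic@N [main=K topic=N]
After op 6 (commit): HEAD=topic@F [main=K topic=F]
After op 7 (merge): HEAD=topic@G [main=K topic=G]
After op 8 (checkout): HEAD=main@K [main=K topic=G]
commit A: parents=[]
commit F: parents=['N']
commit G: parents=['F', 'K']
commit K: parents=['A']
commit N: parents=['A']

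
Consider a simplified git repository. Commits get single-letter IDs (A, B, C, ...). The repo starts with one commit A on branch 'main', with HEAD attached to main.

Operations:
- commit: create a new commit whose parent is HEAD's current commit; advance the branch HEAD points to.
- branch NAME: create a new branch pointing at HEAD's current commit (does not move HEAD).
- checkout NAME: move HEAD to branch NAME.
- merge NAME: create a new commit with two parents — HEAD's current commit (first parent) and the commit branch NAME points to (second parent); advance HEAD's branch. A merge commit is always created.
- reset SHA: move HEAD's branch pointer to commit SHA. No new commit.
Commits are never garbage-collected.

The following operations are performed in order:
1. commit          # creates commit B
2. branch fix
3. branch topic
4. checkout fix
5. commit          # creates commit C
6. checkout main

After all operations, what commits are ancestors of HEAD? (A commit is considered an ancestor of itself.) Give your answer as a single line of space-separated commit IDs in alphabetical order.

Answer: A B

Derivation:
After op 1 (commit): HEAD=main@B [main=B]
After op 2 (branch): HEAD=main@B [fix=B main=B]
After op 3 (branch): HEAD=main@B [fix=B main=B topic=B]
After op 4 (checkout): HEAD=fix@B [fix=B main=B topic=B]
After op 5 (commit): HEAD=fix@C [fix=C main=B topic=B]
After op 6 (checkout): HEAD=main@B [fix=C main=B topic=B]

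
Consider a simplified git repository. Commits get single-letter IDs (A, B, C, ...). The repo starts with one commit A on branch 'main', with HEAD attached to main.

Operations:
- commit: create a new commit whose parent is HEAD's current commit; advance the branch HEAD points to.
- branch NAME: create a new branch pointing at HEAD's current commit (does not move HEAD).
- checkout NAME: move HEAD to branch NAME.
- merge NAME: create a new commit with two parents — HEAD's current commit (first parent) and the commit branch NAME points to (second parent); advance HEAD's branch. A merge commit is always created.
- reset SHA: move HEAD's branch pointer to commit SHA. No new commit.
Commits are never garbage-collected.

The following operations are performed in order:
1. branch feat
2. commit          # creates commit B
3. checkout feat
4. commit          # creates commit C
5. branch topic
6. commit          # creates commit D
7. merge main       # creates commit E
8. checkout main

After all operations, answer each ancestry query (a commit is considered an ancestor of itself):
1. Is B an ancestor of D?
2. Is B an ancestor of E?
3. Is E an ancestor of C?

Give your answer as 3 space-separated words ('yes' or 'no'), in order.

Answer: no yes no

Derivation:
After op 1 (branch): HEAD=main@A [feat=A main=A]
After op 2 (commit): HEAD=main@B [feat=A main=B]
After op 3 (checkout): HEAD=feat@A [feat=A main=B]
After op 4 (commit): HEAD=feat@C [feat=C main=B]
After op 5 (branch): HEAD=feat@C [feat=C main=B topic=C]
After op 6 (commit): HEAD=feat@D [feat=D main=B topic=C]
After op 7 (merge): HEAD=feat@E [feat=E main=B topic=C]
After op 8 (checkout): HEAD=main@B [feat=E main=B topic=C]
ancestors(D) = {A,C,D}; B in? no
ancestors(E) = {A,B,C,D,E}; B in? yes
ancestors(C) = {A,C}; E in? no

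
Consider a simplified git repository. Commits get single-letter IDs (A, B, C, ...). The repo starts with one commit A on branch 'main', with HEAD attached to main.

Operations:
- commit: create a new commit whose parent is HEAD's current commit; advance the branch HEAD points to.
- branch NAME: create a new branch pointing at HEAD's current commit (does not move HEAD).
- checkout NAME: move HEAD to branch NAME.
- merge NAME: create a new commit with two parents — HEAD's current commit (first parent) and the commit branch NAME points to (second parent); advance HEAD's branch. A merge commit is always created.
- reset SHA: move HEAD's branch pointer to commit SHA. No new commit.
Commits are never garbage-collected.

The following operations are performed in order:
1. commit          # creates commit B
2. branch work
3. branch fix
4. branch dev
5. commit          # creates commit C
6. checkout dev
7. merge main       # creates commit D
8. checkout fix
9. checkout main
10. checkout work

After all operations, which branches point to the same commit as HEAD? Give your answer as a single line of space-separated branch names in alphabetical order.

Answer: fix work

Derivation:
After op 1 (commit): HEAD=main@B [main=B]
After op 2 (branch): HEAD=main@B [main=B work=B]
After op 3 (branch): HEAD=main@B [fix=B main=B work=B]
After op 4 (branch): HEAD=main@B [dev=B fix=B main=B work=B]
After op 5 (commit): HEAD=main@C [dev=B fix=B main=C work=B]
After op 6 (checkout): HEAD=dev@B [dev=B fix=B main=C work=B]
After op 7 (merge): HEAD=dev@D [dev=D fix=B main=C work=B]
After op 8 (checkout): HEAD=fix@B [dev=D fix=B main=C work=B]
After op 9 (checkout): HEAD=main@C [dev=D fix=B main=C work=B]
After op 10 (checkout): HEAD=work@B [dev=D fix=B main=C work=B]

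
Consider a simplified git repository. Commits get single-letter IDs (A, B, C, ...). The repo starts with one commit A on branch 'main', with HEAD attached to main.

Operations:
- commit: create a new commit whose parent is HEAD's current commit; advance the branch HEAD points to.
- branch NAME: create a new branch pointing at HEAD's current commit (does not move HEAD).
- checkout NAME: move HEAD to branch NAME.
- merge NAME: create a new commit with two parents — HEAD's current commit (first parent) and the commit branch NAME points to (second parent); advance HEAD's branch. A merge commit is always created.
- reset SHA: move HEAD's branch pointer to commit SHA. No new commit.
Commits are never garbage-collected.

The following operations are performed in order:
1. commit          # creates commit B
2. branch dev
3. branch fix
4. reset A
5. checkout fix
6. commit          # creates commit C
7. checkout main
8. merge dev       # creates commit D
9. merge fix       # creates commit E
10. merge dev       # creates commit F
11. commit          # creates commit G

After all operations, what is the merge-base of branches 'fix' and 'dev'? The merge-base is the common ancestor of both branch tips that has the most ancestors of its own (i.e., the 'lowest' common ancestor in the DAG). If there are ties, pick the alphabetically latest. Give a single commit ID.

Answer: B

Derivation:
After op 1 (commit): HEAD=main@B [main=B]
After op 2 (branch): HEAD=main@B [dev=B main=B]
After op 3 (branch): HEAD=main@B [dev=B fix=B main=B]
After op 4 (reset): HEAD=main@A [dev=B fix=B main=A]
After op 5 (checkout): HEAD=fix@B [dev=B fix=B main=A]
After op 6 (commit): HEAD=fix@C [dev=B fix=C main=A]
After op 7 (checkout): HEAD=main@A [dev=B fix=C main=A]
After op 8 (merge): HEAD=main@D [dev=B fix=C main=D]
After op 9 (merge): HEAD=main@E [dev=B fix=C main=E]
After op 10 (merge): HEAD=main@F [dev=B fix=C main=F]
After op 11 (commit): HEAD=main@G [dev=B fix=C main=G]
ancestors(fix=C): ['A', 'B', 'C']
ancestors(dev=B): ['A', 'B']
common: ['A', 'B']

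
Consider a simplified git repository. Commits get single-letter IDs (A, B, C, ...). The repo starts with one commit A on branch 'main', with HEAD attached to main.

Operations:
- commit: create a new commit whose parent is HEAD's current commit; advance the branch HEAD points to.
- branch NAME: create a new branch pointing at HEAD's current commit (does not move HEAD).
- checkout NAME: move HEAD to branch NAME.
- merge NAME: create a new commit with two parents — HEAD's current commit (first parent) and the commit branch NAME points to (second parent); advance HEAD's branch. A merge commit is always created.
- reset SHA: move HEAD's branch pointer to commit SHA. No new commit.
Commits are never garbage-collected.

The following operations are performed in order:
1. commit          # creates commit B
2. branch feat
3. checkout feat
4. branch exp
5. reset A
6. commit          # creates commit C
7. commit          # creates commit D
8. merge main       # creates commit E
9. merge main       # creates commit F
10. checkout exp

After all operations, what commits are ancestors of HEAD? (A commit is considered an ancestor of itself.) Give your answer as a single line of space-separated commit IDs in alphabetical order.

Answer: A B

Derivation:
After op 1 (commit): HEAD=main@B [main=B]
After op 2 (branch): HEAD=main@B [feat=B main=B]
After op 3 (checkout): HEAD=feat@B [feat=B main=B]
After op 4 (branch): HEAD=feat@B [exp=B feat=B main=B]
After op 5 (reset): HEAD=feat@A [exp=B feat=A main=B]
After op 6 (commit): HEAD=feat@C [exp=B feat=C main=B]
After op 7 (commit): HEAD=feat@D [exp=B feat=D main=B]
After op 8 (merge): HEAD=feat@E [exp=B feat=E main=B]
After op 9 (merge): HEAD=feat@F [exp=B feat=F main=B]
After op 10 (checkout): HEAD=exp@B [exp=B feat=F main=B]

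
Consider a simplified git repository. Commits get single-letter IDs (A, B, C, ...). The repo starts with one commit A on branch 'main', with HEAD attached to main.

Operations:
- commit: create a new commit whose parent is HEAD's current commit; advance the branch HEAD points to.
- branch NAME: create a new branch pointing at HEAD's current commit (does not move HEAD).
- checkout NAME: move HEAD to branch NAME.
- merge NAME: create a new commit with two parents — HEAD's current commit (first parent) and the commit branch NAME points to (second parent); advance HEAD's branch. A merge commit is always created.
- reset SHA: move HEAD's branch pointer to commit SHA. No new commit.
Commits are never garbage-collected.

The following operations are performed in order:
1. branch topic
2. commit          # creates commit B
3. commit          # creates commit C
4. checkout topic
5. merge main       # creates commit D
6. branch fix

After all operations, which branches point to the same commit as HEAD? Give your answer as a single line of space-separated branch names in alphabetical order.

Answer: fix topic

Derivation:
After op 1 (branch): HEAD=main@A [main=A topic=A]
After op 2 (commit): HEAD=main@B [main=B topic=A]
After op 3 (commit): HEAD=main@C [main=C topic=A]
After op 4 (checkout): HEAD=topic@A [main=C topic=A]
After op 5 (merge): HEAD=topic@D [main=C topic=D]
After op 6 (branch): HEAD=topic@D [fix=D main=C topic=D]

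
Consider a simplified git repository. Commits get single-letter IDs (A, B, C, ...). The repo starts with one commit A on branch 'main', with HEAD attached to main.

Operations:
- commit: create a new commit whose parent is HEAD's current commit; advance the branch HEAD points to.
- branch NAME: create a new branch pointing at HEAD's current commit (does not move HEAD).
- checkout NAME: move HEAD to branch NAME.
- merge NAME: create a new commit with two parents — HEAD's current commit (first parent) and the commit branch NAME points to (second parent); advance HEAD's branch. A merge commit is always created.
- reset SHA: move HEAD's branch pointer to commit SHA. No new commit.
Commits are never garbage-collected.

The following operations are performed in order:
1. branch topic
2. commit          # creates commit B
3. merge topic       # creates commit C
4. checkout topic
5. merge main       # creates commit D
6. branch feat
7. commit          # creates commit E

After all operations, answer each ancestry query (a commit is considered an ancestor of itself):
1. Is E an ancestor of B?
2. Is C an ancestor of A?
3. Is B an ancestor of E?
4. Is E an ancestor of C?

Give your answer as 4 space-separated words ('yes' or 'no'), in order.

After op 1 (branch): HEAD=main@A [main=A topic=A]
After op 2 (commit): HEAD=main@B [main=B topic=A]
After op 3 (merge): HEAD=main@C [main=C topic=A]
After op 4 (checkout): HEAD=topic@A [main=C topic=A]
After op 5 (merge): HEAD=topic@D [main=C topic=D]
After op 6 (branch): HEAD=topic@D [feat=D main=C topic=D]
After op 7 (commit): HEAD=topic@E [feat=D main=C topic=E]
ancestors(B) = {A,B}; E in? no
ancestors(A) = {A}; C in? no
ancestors(E) = {A,B,C,D,E}; B in? yes
ancestors(C) = {A,B,C}; E in? no

Answer: no no yes no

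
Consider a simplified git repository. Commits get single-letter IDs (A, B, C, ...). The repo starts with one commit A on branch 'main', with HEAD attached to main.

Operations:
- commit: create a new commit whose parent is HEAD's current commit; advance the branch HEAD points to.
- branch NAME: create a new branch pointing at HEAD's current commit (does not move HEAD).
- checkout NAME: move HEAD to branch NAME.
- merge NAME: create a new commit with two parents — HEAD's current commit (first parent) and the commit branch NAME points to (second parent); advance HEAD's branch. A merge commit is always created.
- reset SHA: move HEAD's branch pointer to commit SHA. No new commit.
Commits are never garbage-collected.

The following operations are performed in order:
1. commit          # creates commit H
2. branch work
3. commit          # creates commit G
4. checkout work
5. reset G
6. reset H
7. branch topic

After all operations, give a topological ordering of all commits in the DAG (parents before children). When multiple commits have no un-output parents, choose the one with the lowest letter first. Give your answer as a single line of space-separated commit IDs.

Answer: A H G

Derivation:
After op 1 (commit): HEAD=main@H [main=H]
After op 2 (branch): HEAD=main@H [main=H work=H]
After op 3 (commit): HEAD=main@G [main=G work=H]
After op 4 (checkout): HEAD=work@H [main=G work=H]
After op 5 (reset): HEAD=work@G [main=G work=G]
After op 6 (reset): HEAD=work@H [main=G work=H]
After op 7 (branch): HEAD=work@H [main=G topic=H work=H]
commit A: parents=[]
commit G: parents=['H']
commit H: parents=['A']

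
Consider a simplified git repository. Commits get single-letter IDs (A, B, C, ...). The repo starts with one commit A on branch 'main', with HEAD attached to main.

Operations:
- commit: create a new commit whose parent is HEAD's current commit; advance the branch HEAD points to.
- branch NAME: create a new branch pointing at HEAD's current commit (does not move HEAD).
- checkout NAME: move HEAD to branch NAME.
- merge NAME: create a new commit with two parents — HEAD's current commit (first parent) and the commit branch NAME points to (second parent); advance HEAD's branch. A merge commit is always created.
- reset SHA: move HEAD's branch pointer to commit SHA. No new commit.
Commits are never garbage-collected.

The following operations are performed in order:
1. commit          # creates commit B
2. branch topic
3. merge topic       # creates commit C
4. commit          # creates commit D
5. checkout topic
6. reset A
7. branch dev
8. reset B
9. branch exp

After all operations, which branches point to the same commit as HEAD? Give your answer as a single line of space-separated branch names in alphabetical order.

After op 1 (commit): HEAD=main@B [main=B]
After op 2 (branch): HEAD=main@B [main=B topic=B]
After op 3 (merge): HEAD=main@C [main=C topic=B]
After op 4 (commit): HEAD=main@D [main=D topic=B]
After op 5 (checkout): HEAD=topic@B [main=D topic=B]
After op 6 (reset): HEAD=topic@A [main=D topic=A]
After op 7 (branch): HEAD=topic@A [dev=A main=D topic=A]
After op 8 (reset): HEAD=topic@B [dev=A main=D topic=B]
After op 9 (branch): HEAD=topic@B [dev=A exp=B main=D topic=B]

Answer: exp topic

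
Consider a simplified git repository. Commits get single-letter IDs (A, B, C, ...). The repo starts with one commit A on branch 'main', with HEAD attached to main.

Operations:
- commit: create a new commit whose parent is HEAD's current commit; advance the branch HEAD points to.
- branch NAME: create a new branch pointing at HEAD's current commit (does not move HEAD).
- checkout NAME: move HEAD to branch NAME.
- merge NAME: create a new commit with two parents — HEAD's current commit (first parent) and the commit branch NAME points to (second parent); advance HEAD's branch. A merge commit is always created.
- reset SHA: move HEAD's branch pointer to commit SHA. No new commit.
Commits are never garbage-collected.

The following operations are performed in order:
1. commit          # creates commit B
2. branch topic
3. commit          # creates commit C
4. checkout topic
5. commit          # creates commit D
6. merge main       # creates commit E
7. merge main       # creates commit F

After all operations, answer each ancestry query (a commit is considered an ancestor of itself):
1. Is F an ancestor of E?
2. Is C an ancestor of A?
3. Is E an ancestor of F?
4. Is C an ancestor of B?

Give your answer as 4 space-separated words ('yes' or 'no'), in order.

Answer: no no yes no

Derivation:
After op 1 (commit): HEAD=main@B [main=B]
After op 2 (branch): HEAD=main@B [main=B topic=B]
After op 3 (commit): HEAD=main@C [main=C topic=B]
After op 4 (checkout): HEAD=topic@B [main=C topic=B]
After op 5 (commit): HEAD=topic@D [main=C topic=D]
After op 6 (merge): HEAD=topic@E [main=C topic=E]
After op 7 (merge): HEAD=topic@F [main=C topic=F]
ancestors(E) = {A,B,C,D,E}; F in? no
ancestors(A) = {A}; C in? no
ancestors(F) = {A,B,C,D,E,F}; E in? yes
ancestors(B) = {A,B}; C in? no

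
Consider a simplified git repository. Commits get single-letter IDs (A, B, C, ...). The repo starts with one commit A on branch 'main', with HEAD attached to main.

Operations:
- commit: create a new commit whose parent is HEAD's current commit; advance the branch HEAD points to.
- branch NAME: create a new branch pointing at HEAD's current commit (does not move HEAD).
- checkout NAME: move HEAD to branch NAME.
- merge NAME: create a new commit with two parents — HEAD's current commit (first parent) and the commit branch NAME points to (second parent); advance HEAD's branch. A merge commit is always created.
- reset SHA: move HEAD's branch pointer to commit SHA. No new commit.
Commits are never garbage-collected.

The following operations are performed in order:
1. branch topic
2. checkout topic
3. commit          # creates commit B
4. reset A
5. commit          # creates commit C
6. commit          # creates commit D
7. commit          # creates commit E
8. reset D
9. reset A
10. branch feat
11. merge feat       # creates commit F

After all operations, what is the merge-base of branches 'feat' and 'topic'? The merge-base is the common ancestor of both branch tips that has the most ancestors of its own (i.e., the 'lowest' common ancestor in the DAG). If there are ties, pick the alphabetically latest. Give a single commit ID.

Answer: A

Derivation:
After op 1 (branch): HEAD=main@A [main=A topic=A]
After op 2 (checkout): HEAD=topic@A [main=A topic=A]
After op 3 (commit): HEAD=topic@B [main=A topic=B]
After op 4 (reset): HEAD=topic@A [main=A topic=A]
After op 5 (commit): HEAD=topic@C [main=A topic=C]
After op 6 (commit): HEAD=topic@D [main=A topic=D]
After op 7 (commit): HEAD=topic@E [main=A topic=E]
After op 8 (reset): HEAD=topic@D [main=A topic=D]
After op 9 (reset): HEAD=topic@A [main=A topic=A]
After op 10 (branch): HEAD=topic@A [feat=A main=A topic=A]
After op 11 (merge): HEAD=topic@F [feat=A main=A topic=F]
ancestors(feat=A): ['A']
ancestors(topic=F): ['A', 'F']
common: ['A']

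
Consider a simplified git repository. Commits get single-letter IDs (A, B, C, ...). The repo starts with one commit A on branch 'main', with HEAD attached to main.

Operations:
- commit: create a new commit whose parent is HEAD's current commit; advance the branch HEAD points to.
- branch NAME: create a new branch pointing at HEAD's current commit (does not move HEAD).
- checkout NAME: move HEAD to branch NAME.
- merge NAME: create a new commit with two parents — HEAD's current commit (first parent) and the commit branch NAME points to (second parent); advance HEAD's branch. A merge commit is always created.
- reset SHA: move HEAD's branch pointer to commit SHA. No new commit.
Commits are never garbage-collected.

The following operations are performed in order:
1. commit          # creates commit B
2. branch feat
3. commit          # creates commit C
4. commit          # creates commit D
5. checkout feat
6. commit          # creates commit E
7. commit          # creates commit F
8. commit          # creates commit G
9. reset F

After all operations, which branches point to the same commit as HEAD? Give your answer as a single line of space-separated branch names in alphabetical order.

Answer: feat

Derivation:
After op 1 (commit): HEAD=main@B [main=B]
After op 2 (branch): HEAD=main@B [feat=B main=B]
After op 3 (commit): HEAD=main@C [feat=B main=C]
After op 4 (commit): HEAD=main@D [feat=B main=D]
After op 5 (checkout): HEAD=feat@B [feat=B main=D]
After op 6 (commit): HEAD=feat@E [feat=E main=D]
After op 7 (commit): HEAD=feat@F [feat=F main=D]
After op 8 (commit): HEAD=feat@G [feat=G main=D]
After op 9 (reset): HEAD=feat@F [feat=F main=D]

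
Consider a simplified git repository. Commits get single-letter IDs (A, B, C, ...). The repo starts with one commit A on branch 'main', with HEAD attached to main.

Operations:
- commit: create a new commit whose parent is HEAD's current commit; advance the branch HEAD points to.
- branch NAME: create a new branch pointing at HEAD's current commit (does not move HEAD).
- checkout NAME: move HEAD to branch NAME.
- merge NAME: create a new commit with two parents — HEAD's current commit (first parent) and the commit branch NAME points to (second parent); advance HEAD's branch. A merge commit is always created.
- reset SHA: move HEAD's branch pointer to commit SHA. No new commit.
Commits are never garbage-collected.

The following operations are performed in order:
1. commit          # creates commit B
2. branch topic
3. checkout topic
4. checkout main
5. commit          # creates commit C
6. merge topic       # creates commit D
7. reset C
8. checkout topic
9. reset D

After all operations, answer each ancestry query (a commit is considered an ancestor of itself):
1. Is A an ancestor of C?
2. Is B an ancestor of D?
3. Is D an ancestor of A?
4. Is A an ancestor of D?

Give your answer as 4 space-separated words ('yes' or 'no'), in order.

After op 1 (commit): HEAD=main@B [main=B]
After op 2 (branch): HEAD=main@B [main=B topic=B]
After op 3 (checkout): HEAD=topic@B [main=B topic=B]
After op 4 (checkout): HEAD=main@B [main=B topic=B]
After op 5 (commit): HEAD=main@C [main=C topic=B]
After op 6 (merge): HEAD=main@D [main=D topic=B]
After op 7 (reset): HEAD=main@C [main=C topic=B]
After op 8 (checkout): HEAD=topic@B [main=C topic=B]
After op 9 (reset): HEAD=topic@D [main=C topic=D]
ancestors(C) = {A,B,C}; A in? yes
ancestors(D) = {A,B,C,D}; B in? yes
ancestors(A) = {A}; D in? no
ancestors(D) = {A,B,C,D}; A in? yes

Answer: yes yes no yes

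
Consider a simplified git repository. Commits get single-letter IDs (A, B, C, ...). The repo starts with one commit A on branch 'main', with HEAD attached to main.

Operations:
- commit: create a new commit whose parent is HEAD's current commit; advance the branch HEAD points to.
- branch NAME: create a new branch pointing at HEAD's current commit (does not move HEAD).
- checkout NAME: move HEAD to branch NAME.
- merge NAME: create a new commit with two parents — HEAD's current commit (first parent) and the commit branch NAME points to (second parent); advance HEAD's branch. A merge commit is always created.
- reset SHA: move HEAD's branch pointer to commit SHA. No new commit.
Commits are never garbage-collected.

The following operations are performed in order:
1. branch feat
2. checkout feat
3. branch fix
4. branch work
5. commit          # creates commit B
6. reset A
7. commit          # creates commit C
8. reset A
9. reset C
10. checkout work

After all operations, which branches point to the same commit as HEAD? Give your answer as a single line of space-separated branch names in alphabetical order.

Answer: fix main work

Derivation:
After op 1 (branch): HEAD=main@A [feat=A main=A]
After op 2 (checkout): HEAD=feat@A [feat=A main=A]
After op 3 (branch): HEAD=feat@A [feat=A fix=A main=A]
After op 4 (branch): HEAD=feat@A [feat=A fix=A main=A work=A]
After op 5 (commit): HEAD=feat@B [feat=B fix=A main=A work=A]
After op 6 (reset): HEAD=feat@A [feat=A fix=A main=A work=A]
After op 7 (commit): HEAD=feat@C [feat=C fix=A main=A work=A]
After op 8 (reset): HEAD=feat@A [feat=A fix=A main=A work=A]
After op 9 (reset): HEAD=feat@C [feat=C fix=A main=A work=A]
After op 10 (checkout): HEAD=work@A [feat=C fix=A main=A work=A]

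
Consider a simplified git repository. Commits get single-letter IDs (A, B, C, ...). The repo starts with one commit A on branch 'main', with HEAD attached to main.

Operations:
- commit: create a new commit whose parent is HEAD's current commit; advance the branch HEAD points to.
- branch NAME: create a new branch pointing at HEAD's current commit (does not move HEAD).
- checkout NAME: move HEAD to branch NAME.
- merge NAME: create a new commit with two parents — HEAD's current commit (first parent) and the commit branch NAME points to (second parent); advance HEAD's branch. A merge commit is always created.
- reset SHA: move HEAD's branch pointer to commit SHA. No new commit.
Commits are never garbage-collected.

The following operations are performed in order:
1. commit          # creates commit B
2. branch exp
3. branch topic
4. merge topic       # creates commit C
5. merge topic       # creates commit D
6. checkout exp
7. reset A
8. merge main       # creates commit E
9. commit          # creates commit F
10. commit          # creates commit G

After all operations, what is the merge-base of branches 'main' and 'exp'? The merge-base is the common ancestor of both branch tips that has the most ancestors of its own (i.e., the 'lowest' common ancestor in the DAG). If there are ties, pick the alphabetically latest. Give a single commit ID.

Answer: D

Derivation:
After op 1 (commit): HEAD=main@B [main=B]
After op 2 (branch): HEAD=main@B [exp=B main=B]
After op 3 (branch): HEAD=main@B [exp=B main=B topic=B]
After op 4 (merge): HEAD=main@C [exp=B main=C topic=B]
After op 5 (merge): HEAD=main@D [exp=B main=D topic=B]
After op 6 (checkout): HEAD=exp@B [exp=B main=D topic=B]
After op 7 (reset): HEAD=exp@A [exp=A main=D topic=B]
After op 8 (merge): HEAD=exp@E [exp=E main=D topic=B]
After op 9 (commit): HEAD=exp@F [exp=F main=D topic=B]
After op 10 (commit): HEAD=exp@G [exp=G main=D topic=B]
ancestors(main=D): ['A', 'B', 'C', 'D']
ancestors(exp=G): ['A', 'B', 'C', 'D', 'E', 'F', 'G']
common: ['A', 'B', 'C', 'D']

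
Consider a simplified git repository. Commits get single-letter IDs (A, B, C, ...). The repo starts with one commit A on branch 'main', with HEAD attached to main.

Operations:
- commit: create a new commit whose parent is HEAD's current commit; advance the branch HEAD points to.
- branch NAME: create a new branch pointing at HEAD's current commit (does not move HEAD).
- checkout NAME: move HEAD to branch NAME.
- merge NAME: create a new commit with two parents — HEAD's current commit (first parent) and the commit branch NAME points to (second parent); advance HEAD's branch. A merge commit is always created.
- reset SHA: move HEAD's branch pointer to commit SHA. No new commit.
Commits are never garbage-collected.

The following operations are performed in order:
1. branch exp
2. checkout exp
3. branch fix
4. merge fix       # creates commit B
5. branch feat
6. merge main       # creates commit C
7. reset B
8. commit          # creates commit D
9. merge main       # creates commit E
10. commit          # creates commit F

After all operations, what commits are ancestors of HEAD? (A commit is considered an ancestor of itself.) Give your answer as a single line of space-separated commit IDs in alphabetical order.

After op 1 (branch): HEAD=main@A [exp=A main=A]
After op 2 (checkout): HEAD=exp@A [exp=A main=A]
After op 3 (branch): HEAD=exp@A [exp=A fix=A main=A]
After op 4 (merge): HEAD=exp@B [exp=B fix=A main=A]
After op 5 (branch): HEAD=exp@B [exp=B feat=B fix=A main=A]
After op 6 (merge): HEAD=exp@C [exp=C feat=B fix=A main=A]
After op 7 (reset): HEAD=exp@B [exp=B feat=B fix=A main=A]
After op 8 (commit): HEAD=exp@D [exp=D feat=B fix=A main=A]
After op 9 (merge): HEAD=exp@E [exp=E feat=B fix=A main=A]
After op 10 (commit): HEAD=exp@F [exp=F feat=B fix=A main=A]

Answer: A B D E F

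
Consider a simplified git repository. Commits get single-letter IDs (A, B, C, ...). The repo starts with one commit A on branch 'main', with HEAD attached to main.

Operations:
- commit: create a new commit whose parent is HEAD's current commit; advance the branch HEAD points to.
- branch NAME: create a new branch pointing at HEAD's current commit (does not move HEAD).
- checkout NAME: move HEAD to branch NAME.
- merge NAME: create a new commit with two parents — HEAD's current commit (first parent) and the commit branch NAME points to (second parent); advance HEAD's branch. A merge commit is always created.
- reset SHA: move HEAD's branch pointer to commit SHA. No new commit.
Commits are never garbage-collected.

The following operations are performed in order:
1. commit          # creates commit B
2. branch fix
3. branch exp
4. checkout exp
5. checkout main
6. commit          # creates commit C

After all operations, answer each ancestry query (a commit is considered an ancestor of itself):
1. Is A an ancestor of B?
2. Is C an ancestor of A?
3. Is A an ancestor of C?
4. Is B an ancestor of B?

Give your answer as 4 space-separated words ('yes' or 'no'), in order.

Answer: yes no yes yes

Derivation:
After op 1 (commit): HEAD=main@B [main=B]
After op 2 (branch): HEAD=main@B [fix=B main=B]
After op 3 (branch): HEAD=main@B [exp=B fix=B main=B]
After op 4 (checkout): HEAD=exp@B [exp=B fix=B main=B]
After op 5 (checkout): HEAD=main@B [exp=B fix=B main=B]
After op 6 (commit): HEAD=main@C [exp=B fix=B main=C]
ancestors(B) = {A,B}; A in? yes
ancestors(A) = {A}; C in? no
ancestors(C) = {A,B,C}; A in? yes
ancestors(B) = {A,B}; B in? yes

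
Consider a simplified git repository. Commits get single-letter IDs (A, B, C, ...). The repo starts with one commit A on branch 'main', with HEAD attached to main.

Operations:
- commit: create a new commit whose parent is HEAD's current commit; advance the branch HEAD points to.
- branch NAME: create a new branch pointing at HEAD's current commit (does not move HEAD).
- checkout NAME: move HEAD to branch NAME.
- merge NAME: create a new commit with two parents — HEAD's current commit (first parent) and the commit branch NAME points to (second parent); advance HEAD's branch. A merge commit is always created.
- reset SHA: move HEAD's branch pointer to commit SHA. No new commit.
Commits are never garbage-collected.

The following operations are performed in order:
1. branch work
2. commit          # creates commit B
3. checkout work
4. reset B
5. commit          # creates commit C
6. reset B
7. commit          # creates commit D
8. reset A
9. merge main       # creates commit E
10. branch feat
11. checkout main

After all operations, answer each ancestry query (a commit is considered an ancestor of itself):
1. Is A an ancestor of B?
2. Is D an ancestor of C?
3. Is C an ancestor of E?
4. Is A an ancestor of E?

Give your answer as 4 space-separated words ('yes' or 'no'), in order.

After op 1 (branch): HEAD=main@A [main=A work=A]
After op 2 (commit): HEAD=main@B [main=B work=A]
After op 3 (checkout): HEAD=work@A [main=B work=A]
After op 4 (reset): HEAD=work@B [main=B work=B]
After op 5 (commit): HEAD=work@C [main=B work=C]
After op 6 (reset): HEAD=work@B [main=B work=B]
After op 7 (commit): HEAD=work@D [main=B work=D]
After op 8 (reset): HEAD=work@A [main=B work=A]
After op 9 (merge): HEAD=work@E [main=B work=E]
After op 10 (branch): HEAD=work@E [feat=E main=B work=E]
After op 11 (checkout): HEAD=main@B [feat=E main=B work=E]
ancestors(B) = {A,B}; A in? yes
ancestors(C) = {A,B,C}; D in? no
ancestors(E) = {A,B,E}; C in? no
ancestors(E) = {A,B,E}; A in? yes

Answer: yes no no yes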